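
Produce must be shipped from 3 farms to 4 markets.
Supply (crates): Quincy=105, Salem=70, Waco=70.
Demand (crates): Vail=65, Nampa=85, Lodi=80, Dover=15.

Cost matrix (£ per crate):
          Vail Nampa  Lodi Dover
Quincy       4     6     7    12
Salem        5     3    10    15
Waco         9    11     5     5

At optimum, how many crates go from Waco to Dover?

Solving gives:
  Quincy–Vail: 65 × £4 = £260
  Quincy–Nampa: 15 × £6 = £90
  Quincy–Lodi: 25 × £7 = £175
  Salem–Nampa: 70 × £3 = £210
  Waco–Lodi: 55 × £5 = £275
  Waco–Dover: 15 × £5 = £75
Total cost = £1085.
So Waco→Dover carries 15 crates.

15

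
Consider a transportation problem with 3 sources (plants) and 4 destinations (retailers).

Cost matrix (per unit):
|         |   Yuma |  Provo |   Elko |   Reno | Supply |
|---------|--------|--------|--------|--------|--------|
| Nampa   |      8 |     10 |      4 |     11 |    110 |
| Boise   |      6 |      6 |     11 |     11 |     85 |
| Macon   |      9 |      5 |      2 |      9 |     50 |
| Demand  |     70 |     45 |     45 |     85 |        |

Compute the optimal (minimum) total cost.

1735

A cheapest plan:
  Nampa->Elko: 25 × 4 = 100
  Nampa->Reno: 85 × 11 = 935
  Boise->Yuma: 70 × 6 = 420
  Boise->Provo: 15 × 6 = 90
  Macon->Provo: 30 × 5 = 150
  Macon->Elko: 20 × 2 = 40
Total = 100 + 935 + 420 + 90 + 150 + 40 = 1735.
(Supply check: Nampa ships 110; Boise ships 85; Macon ships 50.)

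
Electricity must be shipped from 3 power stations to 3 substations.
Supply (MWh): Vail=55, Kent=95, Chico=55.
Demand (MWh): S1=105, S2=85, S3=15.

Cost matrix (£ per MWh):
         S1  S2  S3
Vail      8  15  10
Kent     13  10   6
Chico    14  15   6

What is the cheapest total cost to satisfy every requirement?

2070

A cheapest plan:
  Vail→S1: 55 × £8 = £440
  Kent→S1: 10 × £13 = £130
  Kent→S2: 85 × £10 = £850
  Chico→S1: 40 × £14 = £560
  Chico→S3: 15 × £6 = £90
Total = 440 + 130 + 850 + 560 + 90 = £2070.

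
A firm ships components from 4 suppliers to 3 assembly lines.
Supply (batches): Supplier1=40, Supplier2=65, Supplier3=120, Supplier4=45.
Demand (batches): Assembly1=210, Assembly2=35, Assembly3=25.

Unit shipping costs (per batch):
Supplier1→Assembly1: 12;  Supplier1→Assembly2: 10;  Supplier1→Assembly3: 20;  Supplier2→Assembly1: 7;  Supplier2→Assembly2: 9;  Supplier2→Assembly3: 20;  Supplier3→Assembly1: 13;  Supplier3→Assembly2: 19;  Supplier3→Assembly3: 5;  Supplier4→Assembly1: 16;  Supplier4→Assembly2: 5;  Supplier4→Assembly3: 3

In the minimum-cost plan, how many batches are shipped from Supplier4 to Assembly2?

35

Solving gives:
  Supplier1->Assembly1: 40 × 12 = 480
  Supplier2->Assembly1: 65 × 7 = 455
  Supplier3->Assembly1: 105 × 13 = 1365
  Supplier3->Assembly3: 15 × 5 = 75
  Supplier4->Assembly2: 35 × 5 = 175
  Supplier4->Assembly3: 10 × 3 = 30
Total cost = 2580.
So Supplier4→Assembly2 carries 35 batches.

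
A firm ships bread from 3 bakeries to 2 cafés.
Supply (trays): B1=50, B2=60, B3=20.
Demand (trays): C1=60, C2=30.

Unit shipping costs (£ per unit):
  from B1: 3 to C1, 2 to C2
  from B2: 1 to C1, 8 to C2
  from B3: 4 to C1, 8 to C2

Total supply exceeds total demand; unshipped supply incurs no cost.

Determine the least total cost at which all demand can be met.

Optimal allocation:
  B1 to C2: 30 × £2 = £60
  B2 to C1: 60 × £1 = £60
Total = 60 + 60 = £120.

120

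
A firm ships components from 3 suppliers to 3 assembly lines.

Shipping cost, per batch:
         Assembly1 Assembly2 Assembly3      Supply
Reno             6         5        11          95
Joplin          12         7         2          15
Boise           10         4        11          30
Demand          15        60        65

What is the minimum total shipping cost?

Optimal allocation:
  Reno to Assembly1: 15 × 6 = 90
  Reno to Assembly2: 30 × 5 = 150
  Reno to Assembly3: 50 × 11 = 550
  Joplin to Assembly3: 15 × 2 = 30
  Boise to Assembly2: 30 × 4 = 120
Total = 90 + 150 + 550 + 30 + 120 = 940.
(Supply check: Reno ships 95; Joplin ships 15; Boise ships 30.)

940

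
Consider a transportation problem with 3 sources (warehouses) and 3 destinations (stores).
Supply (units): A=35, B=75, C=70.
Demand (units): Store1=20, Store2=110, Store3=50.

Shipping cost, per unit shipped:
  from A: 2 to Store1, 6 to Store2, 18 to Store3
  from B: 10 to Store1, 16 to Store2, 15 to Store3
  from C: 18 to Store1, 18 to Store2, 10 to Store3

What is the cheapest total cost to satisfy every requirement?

2150

Optimal allocation:
  A to Store2: 35 × 6 = 210
  B to Store1: 20 × 10 = 200
  B to Store2: 55 × 16 = 880
  C to Store2: 20 × 18 = 360
  C to Store3: 50 × 10 = 500
Total = 210 + 200 + 880 + 360 + 500 = 2150.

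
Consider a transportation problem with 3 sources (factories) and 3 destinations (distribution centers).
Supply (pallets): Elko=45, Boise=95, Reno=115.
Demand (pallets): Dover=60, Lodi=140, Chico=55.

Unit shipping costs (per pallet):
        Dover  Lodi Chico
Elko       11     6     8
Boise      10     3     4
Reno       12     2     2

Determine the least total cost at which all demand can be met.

1115

One minimum-cost allocation:
  Elko->Dover: 45 × 11 = 495
  Boise->Dover: 15 × 10 = 150
  Boise->Lodi: 80 × 3 = 240
  Reno->Lodi: 60 × 2 = 120
  Reno->Chico: 55 × 2 = 110
Total = 495 + 150 + 240 + 120 + 110 = 1115.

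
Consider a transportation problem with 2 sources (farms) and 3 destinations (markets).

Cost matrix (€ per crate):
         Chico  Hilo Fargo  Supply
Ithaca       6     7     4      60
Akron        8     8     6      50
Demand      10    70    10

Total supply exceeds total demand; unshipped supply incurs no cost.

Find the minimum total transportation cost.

Optimal allocation:
  Ithaca to Chico: 10 × €6 = €60
  Ithaca to Hilo: 40 × €7 = €280
  Ithaca to Fargo: 10 × €4 = €40
  Akron to Hilo: 30 × €8 = €240
Total = 60 + 280 + 40 + 240 = €620.
(Supply check: Ithaca ships 60; Akron ships 30.)

620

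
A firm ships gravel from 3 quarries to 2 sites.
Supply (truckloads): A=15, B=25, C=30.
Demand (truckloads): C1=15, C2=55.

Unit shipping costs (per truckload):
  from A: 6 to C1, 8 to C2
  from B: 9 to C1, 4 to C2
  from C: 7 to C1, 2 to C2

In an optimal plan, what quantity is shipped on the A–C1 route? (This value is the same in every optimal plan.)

Solving gives:
  A→C1: 15 truckloads
  B→C2: 25 truckloads
  C→C2: 30 truckloads
Total cost = 250.
So A→C1 carries 15 truckloads.

15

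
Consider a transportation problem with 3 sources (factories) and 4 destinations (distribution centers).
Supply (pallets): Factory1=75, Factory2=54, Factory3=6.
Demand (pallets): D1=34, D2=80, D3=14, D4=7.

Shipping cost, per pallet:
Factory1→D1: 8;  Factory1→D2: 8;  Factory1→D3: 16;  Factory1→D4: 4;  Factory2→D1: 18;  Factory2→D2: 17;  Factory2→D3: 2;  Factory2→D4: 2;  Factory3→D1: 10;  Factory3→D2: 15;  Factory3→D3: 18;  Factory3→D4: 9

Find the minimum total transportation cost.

A cheapest plan:
  Factory1–D1: 28 × 8 = 224
  Factory1–D2: 47 × 8 = 376
  Factory2–D2: 33 × 17 = 561
  Factory2–D3: 14 × 2 = 28
  Factory2–D4: 7 × 2 = 14
  Factory3–D1: 6 × 10 = 60
Total = 224 + 376 + 561 + 28 + 14 + 60 = 1263.

1263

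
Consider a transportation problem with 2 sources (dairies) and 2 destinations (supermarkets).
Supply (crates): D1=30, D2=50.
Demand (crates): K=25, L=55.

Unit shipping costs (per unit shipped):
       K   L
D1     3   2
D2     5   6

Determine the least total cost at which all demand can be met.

One minimum-cost allocation:
  D1–L: 30 crates
  D2–K: 25 crates
  D2–L: 25 crates
Total cost = 335.
(Supply check: D1 ships 30; D2 ships 50.)

335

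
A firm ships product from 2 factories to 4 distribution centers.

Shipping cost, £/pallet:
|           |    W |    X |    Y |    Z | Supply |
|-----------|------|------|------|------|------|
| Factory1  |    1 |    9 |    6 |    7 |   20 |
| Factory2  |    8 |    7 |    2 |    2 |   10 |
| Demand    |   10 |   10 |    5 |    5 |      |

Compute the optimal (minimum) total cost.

One minimum-cost allocation:
  Factory1->W: 10 × £1 = £10
  Factory1->X: 10 × £9 = £90
  Factory2->Y: 5 × £2 = £10
  Factory2->Z: 5 × £2 = £10
Total = 10 + 90 + 10 + 10 = £120.
(Supply check: Factory1 ships 20; Factory2 ships 10.)

120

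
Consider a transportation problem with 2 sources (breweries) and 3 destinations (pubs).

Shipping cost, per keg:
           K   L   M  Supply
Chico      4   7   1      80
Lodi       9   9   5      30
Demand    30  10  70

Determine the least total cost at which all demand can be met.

An optimal shipping plan:
  Chico to K: 30 kegs
  Chico to M: 50 kegs
  Lodi to L: 10 kegs
  Lodi to M: 20 kegs
Total cost = 360.
(Supply check: Chico ships 80; Lodi ships 30.)

360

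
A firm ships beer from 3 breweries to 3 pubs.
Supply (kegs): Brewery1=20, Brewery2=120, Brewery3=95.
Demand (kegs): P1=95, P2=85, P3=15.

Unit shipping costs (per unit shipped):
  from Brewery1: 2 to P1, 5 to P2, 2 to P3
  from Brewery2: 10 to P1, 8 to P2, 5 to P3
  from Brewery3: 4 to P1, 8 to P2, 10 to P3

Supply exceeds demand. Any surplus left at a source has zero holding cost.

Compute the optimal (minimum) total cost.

1075

One minimum-cost allocation:
  Brewery1–P2: 20 kegs
  Brewery2–P2: 65 kegs
  Brewery2–P3: 15 kegs
  Brewery3–P1: 95 kegs
Total cost = 1075.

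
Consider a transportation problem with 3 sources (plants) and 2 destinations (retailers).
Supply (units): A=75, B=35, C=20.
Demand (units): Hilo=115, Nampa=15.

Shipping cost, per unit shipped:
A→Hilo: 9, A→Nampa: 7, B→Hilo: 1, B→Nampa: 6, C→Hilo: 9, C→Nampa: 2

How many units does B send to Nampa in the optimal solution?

0

The minimum-cost plan:
  A→Hilo: 75 units
  B→Hilo: 35 units
  C→Hilo: 5 units
  C→Nampa: 15 units
Total cost = 785.
The route B→Nampa is not used.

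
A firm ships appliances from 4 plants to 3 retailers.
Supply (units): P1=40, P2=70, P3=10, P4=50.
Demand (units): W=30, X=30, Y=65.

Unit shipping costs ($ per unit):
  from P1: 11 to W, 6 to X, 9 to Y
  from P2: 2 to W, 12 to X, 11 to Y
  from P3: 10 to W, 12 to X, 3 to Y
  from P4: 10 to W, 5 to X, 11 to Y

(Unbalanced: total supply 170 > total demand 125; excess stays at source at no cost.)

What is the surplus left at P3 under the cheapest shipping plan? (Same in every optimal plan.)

0

An optimal plan:
  P1 to Y: 40 units
  P2 to W: 30 units
  P3 to Y: 10 units
  P4 to X: 30 units
  P4 to Y: 15 units
Total cost = $765.
P3 ships 10 of its 10, leaving 0.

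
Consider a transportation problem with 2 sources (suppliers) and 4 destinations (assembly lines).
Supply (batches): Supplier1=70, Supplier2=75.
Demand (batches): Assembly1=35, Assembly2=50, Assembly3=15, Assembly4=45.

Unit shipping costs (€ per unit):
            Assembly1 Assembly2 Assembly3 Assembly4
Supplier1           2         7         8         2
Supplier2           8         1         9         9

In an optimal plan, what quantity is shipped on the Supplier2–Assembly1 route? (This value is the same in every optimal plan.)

10

Solving gives:
  Supplier1 to Assembly1: 25 × €2 = €50
  Supplier1 to Assembly4: 45 × €2 = €90
  Supplier2 to Assembly1: 10 × €8 = €80
  Supplier2 to Assembly2: 50 × €1 = €50
  Supplier2 to Assembly3: 15 × €9 = €135
Total cost = €405.
So Supplier2→Assembly1 carries 10 batches.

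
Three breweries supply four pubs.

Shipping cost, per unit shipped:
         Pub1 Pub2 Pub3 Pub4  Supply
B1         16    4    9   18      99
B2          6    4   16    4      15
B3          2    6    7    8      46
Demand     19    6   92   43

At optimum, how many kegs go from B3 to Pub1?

Optimal shipments:
  B1->Pub2: 6 × 4 = 24
  B1->Pub3: 92 × 9 = 828
  B1->Pub4: 1 × 18 = 18
  B2->Pub4: 15 × 4 = 60
  B3->Pub1: 19 × 2 = 38
  B3->Pub4: 27 × 8 = 216
Total cost = 1184.
So B3→Pub1 carries 19 kegs.

19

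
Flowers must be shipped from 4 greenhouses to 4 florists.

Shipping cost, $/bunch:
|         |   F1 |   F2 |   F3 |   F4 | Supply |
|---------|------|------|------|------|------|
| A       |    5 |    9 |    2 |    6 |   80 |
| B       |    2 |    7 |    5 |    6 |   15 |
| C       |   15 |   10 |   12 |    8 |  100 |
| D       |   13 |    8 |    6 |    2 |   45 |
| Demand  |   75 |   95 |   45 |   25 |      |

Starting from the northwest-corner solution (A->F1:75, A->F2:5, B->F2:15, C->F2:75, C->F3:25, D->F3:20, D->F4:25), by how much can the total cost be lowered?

Current plan cost = 75·5 + 5·9 + 15·7 + 75·10 + 25·12 + 20·6 + 25·2 = $1745.
Optimal plan:
  A→F1: 60 bunches
  A→F3: 20 bunches
  B→F1: 15 bunches
  C→F2: 95 bunches
  C→F3: 5 bunches
  D→F3: 20 bunches
  D→F4: 25 bunches
Optimal cost = $1550.
Saving = 1745 − 1550 = $195.

195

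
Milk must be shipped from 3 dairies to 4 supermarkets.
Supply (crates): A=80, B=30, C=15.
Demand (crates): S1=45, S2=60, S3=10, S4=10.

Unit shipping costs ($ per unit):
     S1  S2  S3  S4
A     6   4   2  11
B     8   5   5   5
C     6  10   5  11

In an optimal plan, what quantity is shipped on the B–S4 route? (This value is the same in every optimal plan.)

10

Optimal shipments:
  A to S1: 30 × $6 = $180
  A to S2: 40 × $4 = $160
  A to S3: 10 × $2 = $20
  B to S2: 20 × $5 = $100
  B to S4: 10 × $5 = $50
  C to S1: 15 × $6 = $90
Total cost = $600.
So B→S4 carries 10 crates.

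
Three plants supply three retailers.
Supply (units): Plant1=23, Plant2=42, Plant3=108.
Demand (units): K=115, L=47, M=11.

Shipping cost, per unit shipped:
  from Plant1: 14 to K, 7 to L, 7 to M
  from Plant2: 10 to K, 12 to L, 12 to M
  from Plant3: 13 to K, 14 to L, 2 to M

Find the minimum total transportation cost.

An optimal shipping plan:
  Plant1 to L: 23 × 7 = 161
  Plant2 to K: 42 × 10 = 420
  Plant3 to K: 73 × 13 = 949
  Plant3 to L: 24 × 14 = 336
  Plant3 to M: 11 × 2 = 22
Total = 161 + 420 + 949 + 336 + 22 = 1888.
(Supply check: Plant1 ships 23; Plant2 ships 42; Plant3 ships 108.)

1888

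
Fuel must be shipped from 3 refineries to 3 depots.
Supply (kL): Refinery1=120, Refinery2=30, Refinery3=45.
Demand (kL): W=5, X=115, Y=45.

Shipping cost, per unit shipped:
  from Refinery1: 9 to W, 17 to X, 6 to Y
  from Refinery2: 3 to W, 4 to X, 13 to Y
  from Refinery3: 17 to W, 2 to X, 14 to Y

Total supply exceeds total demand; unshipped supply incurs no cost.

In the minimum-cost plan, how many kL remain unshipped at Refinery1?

30

An optimal plan:
  Refinery1→W: 5 × 9 = 45
  Refinery1→X: 40 × 17 = 680
  Refinery1→Y: 45 × 6 = 270
  Refinery2→X: 30 × 4 = 120
  Refinery3→X: 45 × 2 = 90
Total cost = 1205.
Refinery1 ships 90 of its 120, leaving 30.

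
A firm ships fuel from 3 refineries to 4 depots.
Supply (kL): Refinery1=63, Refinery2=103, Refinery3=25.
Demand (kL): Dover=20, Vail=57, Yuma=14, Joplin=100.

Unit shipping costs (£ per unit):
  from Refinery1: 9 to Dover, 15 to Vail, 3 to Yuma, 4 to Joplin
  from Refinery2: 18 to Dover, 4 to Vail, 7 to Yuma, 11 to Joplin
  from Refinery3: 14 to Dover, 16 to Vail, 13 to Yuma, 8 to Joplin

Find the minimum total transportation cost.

A cheapest plan:
  Refinery1–Dover: 20 × £9 = £180
  Refinery1–Joplin: 43 × £4 = £172
  Refinery2–Vail: 57 × £4 = £228
  Refinery2–Yuma: 14 × £7 = £98
  Refinery2–Joplin: 32 × £11 = £352
  Refinery3–Joplin: 25 × £8 = £200
Total = 180 + 172 + 228 + 98 + 352 + 200 = £1230.
(Supply check: Refinery1 ships 63; Refinery2 ships 103; Refinery3 ships 25.)

1230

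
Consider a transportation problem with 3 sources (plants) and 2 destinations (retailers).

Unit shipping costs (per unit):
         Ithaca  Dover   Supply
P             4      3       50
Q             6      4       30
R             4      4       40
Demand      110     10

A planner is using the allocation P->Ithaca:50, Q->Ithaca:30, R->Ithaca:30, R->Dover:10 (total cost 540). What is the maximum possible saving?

Current plan cost = 50·4 + 30·6 + 30·4 + 10·4 = 540.
Optimal plan:
  P–Ithaca: 50 × 4 = 200
  Q–Ithaca: 20 × 6 = 120
  Q–Dover: 10 × 4 = 40
  R–Ithaca: 40 × 4 = 160
Optimal cost = 520.
Saving = 540 − 520 = 20.

20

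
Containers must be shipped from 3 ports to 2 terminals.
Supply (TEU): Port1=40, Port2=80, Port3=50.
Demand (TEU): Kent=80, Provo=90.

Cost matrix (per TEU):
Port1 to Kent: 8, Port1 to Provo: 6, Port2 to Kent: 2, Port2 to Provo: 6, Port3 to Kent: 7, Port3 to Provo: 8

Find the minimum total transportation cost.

One minimum-cost allocation:
  Port1->Provo: 40 × 6 = 240
  Port2->Kent: 80 × 2 = 160
  Port3->Provo: 50 × 8 = 400
Total = 240 + 160 + 400 = 800.

800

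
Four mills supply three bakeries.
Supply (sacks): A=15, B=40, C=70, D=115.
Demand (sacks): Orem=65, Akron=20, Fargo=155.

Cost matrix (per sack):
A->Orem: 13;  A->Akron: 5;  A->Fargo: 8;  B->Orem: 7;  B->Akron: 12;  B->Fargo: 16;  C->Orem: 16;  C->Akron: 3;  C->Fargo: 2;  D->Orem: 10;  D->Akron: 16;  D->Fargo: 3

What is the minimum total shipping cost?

A cheapest plan:
  A->Akron: 15 sacks
  B->Orem: 40 sacks
  C->Akron: 5 sacks
  C->Fargo: 65 sacks
  D->Orem: 25 sacks
  D->Fargo: 90 sacks
Total cost = 1020.

1020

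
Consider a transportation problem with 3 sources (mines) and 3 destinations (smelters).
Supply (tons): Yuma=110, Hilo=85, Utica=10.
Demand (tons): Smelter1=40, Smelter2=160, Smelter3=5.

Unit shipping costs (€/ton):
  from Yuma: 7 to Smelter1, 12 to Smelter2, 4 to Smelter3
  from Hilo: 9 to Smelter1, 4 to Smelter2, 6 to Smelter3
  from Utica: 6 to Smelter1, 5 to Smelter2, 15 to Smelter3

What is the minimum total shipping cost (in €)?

1470

One minimum-cost allocation:
  Yuma->Smelter1: 40 × €7 = €280
  Yuma->Smelter2: 65 × €12 = €780
  Yuma->Smelter3: 5 × €4 = €20
  Hilo->Smelter2: 85 × €4 = €340
  Utica->Smelter2: 10 × €5 = €50
Total = 280 + 780 + 20 + 340 + 50 = €1470.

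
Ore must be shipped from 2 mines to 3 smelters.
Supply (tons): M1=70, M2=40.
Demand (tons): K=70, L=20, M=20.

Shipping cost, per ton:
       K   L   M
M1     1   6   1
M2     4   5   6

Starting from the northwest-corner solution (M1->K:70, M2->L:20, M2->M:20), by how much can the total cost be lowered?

Current plan cost = 70·1 + 20·5 + 20·6 = 290.
Optimal plan:
  M1→K: 50 tons
  M1→M: 20 tons
  M2→K: 20 tons
  M2→L: 20 tons
Optimal cost = 250.
Saving = 290 − 250 = 40.

40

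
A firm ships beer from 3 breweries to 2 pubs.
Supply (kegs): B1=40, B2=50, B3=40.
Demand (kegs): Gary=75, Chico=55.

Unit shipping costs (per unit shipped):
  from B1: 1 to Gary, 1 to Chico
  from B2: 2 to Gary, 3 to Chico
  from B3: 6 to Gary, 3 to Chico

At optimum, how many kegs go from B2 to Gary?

Solving gives:
  B1->Gary: 25 × 1 = 25
  B1->Chico: 15 × 1 = 15
  B2->Gary: 50 × 2 = 100
  B3->Chico: 40 × 3 = 120
Total cost = 260.
So B2→Gary carries 50 kegs.

50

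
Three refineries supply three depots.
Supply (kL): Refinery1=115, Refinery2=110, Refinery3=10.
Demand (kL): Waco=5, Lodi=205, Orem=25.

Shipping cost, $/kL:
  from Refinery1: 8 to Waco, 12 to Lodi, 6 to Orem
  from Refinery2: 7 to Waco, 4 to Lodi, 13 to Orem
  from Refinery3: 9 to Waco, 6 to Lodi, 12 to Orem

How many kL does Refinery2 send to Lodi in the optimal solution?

Solving gives:
  Refinery1->Waco: 5 × $8 = $40
  Refinery1->Lodi: 85 × $12 = $1020
  Refinery1->Orem: 25 × $6 = $150
  Refinery2->Lodi: 110 × $4 = $440
  Refinery3->Lodi: 10 × $6 = $60
Total cost = $1710.
So Refinery2→Lodi carries 110 kL.

110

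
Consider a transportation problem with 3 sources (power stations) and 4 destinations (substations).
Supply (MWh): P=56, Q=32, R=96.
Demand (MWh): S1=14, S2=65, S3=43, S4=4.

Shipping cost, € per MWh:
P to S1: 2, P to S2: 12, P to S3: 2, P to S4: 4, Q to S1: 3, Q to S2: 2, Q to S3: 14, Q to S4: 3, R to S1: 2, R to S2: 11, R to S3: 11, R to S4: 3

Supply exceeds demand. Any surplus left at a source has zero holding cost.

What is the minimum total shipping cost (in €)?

553

A cheapest plan:
  P->S3: 43 × €2 = €86
  Q->S2: 32 × €2 = €64
  R->S1: 14 × €2 = €28
  R->S2: 33 × €11 = €363
  R->S4: 4 × €3 = €12
Total = 86 + 64 + 28 + 363 + 12 = €553.
(Supply check: P ships 43; Q ships 32; R ships 51.)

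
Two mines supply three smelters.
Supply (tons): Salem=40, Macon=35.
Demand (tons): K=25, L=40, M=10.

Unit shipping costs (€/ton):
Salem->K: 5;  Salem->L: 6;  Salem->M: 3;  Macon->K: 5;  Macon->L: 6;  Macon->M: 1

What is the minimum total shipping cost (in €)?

375

An optimal shipping plan:
  Salem to K: 25 × €5 = €125
  Salem to L: 15 × €6 = €90
  Macon to L: 25 × €6 = €150
  Macon to M: 10 × €1 = €10
Total = 125 + 90 + 150 + 10 = €375.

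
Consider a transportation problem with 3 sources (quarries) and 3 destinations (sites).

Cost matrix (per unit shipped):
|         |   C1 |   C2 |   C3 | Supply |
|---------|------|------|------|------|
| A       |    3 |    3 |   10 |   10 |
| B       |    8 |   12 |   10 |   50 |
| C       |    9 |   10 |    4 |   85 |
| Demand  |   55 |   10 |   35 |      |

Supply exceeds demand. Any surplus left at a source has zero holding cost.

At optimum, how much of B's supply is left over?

Minimum-cost shipments:
  A->C2: 10 × 3 = 30
  B->C1: 50 × 8 = 400
  C->C1: 5 × 9 = 45
  C->C3: 35 × 4 = 140
Total cost = 615.
B ships 50 of its 50, leaving 0.

0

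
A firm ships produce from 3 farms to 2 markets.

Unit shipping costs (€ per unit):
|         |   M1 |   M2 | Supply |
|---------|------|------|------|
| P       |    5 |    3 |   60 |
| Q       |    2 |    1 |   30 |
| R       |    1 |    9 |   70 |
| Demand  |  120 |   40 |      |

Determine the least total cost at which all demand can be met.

An optimal shipping plan:
  P to M1: 20 × €5 = €100
  P to M2: 40 × €3 = €120
  Q to M1: 30 × €2 = €60
  R to M1: 70 × €1 = €70
Total = 100 + 120 + 60 + 70 = €350.

350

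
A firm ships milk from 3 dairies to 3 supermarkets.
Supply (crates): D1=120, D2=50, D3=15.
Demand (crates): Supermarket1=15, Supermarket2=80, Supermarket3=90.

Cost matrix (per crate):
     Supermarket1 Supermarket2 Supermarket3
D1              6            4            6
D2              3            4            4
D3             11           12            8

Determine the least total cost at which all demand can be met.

An optimal shipping plan:
  D1->Supermarket2: 80 × 4 = 320
  D1->Supermarket3: 40 × 6 = 240
  D2->Supermarket1: 15 × 3 = 45
  D2->Supermarket3: 35 × 4 = 140
  D3->Supermarket3: 15 × 8 = 120
Total = 320 + 240 + 45 + 140 + 120 = 865.
(Supply check: D1 ships 120; D2 ships 50; D3 ships 15.)

865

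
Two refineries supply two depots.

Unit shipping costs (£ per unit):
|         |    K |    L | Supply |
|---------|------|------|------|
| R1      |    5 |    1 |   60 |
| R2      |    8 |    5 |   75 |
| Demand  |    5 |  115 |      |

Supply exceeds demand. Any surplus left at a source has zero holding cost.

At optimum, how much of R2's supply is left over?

15

Minimum-cost shipments:
  R1->L: 60 kL
  R2->K: 5 kL
  R2->L: 55 kL
Total cost = £375.
R2 ships 60 of its 75, leaving 15.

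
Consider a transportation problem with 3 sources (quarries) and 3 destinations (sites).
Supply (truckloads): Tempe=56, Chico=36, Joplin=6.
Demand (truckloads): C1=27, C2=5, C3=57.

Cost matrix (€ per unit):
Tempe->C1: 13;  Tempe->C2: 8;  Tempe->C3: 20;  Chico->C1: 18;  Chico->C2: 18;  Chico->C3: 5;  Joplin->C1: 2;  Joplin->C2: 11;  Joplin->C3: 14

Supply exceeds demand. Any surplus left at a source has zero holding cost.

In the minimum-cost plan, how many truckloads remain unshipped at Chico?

An optimal plan:
  Tempe->C1: 21 × €13 = €273
  Tempe->C2: 5 × €8 = €40
  Tempe->C3: 21 × €20 = €420
  Chico->C3: 36 × €5 = €180
  Joplin->C1: 6 × €2 = €12
Total cost = €925.
Chico ships 36 of its 36, leaving 0.

0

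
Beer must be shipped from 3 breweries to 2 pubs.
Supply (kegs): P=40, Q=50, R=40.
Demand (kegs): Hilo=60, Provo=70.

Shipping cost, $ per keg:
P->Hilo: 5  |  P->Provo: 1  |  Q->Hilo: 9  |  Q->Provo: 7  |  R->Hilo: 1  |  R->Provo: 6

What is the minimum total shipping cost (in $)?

An optimal shipping plan:
  P→Provo: 40 kegs
  Q→Hilo: 20 kegs
  Q→Provo: 30 kegs
  R→Hilo: 40 kegs
Total cost = $470.

470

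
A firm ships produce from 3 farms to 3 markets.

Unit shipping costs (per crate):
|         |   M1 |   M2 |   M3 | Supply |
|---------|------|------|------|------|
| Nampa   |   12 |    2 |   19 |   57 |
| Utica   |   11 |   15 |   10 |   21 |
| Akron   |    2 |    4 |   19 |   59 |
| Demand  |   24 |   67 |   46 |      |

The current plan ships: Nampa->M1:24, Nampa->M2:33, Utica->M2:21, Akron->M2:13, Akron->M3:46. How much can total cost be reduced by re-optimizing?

Current plan cost = 24·12 + 33·2 + 21·15 + 13·4 + 46·19 = 1595.
Optimal plan:
  Nampa→M2: 57 crates
  Utica→M3: 21 crates
  Akron→M1: 24 crates
  Akron→M2: 10 crates
  Akron→M3: 25 crates
Optimal cost = 887.
Saving = 1595 − 887 = 708.

708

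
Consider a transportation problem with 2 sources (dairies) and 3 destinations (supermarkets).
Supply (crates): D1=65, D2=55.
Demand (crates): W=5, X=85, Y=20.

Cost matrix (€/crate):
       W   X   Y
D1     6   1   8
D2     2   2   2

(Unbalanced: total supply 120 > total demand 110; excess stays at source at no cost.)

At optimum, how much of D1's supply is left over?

Minimum-cost shipments:
  D1–X: 65 × €1 = €65
  D2–W: 5 × €2 = €10
  D2–X: 20 × €2 = €40
  D2–Y: 20 × €2 = €40
Total cost = €155.
D1 ships 65 of its 65, leaving 0.

0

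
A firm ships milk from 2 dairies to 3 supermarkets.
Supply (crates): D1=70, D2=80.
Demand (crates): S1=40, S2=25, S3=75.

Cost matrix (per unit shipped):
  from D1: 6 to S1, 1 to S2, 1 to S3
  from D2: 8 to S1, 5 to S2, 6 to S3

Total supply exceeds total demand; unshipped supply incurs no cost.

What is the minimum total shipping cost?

545

A cheapest plan:
  D1→S3: 70 × 1 = 70
  D2→S1: 40 × 8 = 320
  D2→S2: 25 × 5 = 125
  D2→S3: 5 × 6 = 30
Total = 70 + 320 + 125 + 30 = 545.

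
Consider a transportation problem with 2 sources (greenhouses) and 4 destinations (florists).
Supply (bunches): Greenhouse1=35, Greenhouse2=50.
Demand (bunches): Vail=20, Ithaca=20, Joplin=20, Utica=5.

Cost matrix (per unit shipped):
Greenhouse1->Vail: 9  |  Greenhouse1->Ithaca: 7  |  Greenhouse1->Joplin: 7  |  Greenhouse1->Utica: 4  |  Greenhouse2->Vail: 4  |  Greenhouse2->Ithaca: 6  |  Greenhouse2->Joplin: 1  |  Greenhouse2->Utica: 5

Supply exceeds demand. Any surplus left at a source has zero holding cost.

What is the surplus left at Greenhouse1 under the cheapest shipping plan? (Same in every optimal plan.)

20

An optimal plan:
  Greenhouse1 to Ithaca: 10 × 7 = 70
  Greenhouse1 to Utica: 5 × 4 = 20
  Greenhouse2 to Vail: 20 × 4 = 80
  Greenhouse2 to Ithaca: 10 × 6 = 60
  Greenhouse2 to Joplin: 20 × 1 = 20
Total cost = 250.
Greenhouse1 ships 15 of its 35, leaving 20.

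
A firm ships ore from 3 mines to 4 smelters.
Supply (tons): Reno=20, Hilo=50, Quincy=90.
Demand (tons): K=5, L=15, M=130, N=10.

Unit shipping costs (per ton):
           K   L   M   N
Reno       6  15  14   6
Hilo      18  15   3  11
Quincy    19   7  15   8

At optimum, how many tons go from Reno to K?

The minimum-cost plan:
  Reno→K: 5 × 6 = 30
  Reno→M: 5 × 14 = 70
  Reno→N: 10 × 6 = 60
  Hilo→M: 50 × 3 = 150
  Quincy→L: 15 × 7 = 105
  Quincy→M: 75 × 15 = 1125
Total cost = 1540.
So Reno→K carries 5 tons.

5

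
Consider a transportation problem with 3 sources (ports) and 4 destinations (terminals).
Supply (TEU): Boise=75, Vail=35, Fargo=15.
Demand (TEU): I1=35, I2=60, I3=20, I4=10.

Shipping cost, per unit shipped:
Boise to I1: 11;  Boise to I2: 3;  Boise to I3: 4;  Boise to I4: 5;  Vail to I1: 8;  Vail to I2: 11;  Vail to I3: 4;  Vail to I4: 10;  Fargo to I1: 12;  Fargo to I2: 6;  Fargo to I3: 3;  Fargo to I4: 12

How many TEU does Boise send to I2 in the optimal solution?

The minimum-cost plan:
  Boise to I2: 60 × 3 = 180
  Boise to I3: 5 × 4 = 20
  Boise to I4: 10 × 5 = 50
  Vail to I1: 35 × 8 = 280
  Fargo to I3: 15 × 3 = 45
Total cost = 575.
So Boise→I2 carries 60 TEU.

60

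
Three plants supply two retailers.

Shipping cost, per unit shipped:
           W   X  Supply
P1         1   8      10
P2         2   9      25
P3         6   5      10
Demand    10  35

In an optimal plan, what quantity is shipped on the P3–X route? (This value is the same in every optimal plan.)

10

The minimum-cost plan:
  P1→X: 10 × 8 = 80
  P2→W: 10 × 2 = 20
  P2→X: 15 × 9 = 135
  P3→X: 10 × 5 = 50
Total cost = 285.
So P3→X carries 10 units.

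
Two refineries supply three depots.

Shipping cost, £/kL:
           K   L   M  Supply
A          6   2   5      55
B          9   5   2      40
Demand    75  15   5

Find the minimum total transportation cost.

An optimal shipping plan:
  A to K: 40 × £6 = £240
  A to L: 15 × £2 = £30
  B to K: 35 × £9 = £315
  B to M: 5 × £2 = £10
Total = 240 + 30 + 315 + 10 = £595.

595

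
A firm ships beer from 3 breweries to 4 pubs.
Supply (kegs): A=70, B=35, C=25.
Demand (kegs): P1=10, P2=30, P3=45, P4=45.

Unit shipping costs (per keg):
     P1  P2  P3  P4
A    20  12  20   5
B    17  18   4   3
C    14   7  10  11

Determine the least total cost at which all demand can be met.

940

One minimum-cost allocation:
  A->P2: 25 × 12 = 300
  A->P4: 45 × 5 = 225
  B->P3: 35 × 4 = 140
  C->P1: 10 × 14 = 140
  C->P2: 5 × 7 = 35
  C->P3: 10 × 10 = 100
Total = 300 + 225 + 140 + 140 + 35 + 100 = 940.
(Supply check: A ships 70; B ships 35; C ships 25.)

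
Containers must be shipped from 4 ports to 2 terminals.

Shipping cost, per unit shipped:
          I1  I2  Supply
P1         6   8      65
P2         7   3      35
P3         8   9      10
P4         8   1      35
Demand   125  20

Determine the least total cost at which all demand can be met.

Optimal allocation:
  P1->I1: 65 × 6 = 390
  P2->I1: 35 × 7 = 245
  P3->I1: 10 × 8 = 80
  P4->I1: 15 × 8 = 120
  P4->I2: 20 × 1 = 20
Total = 390 + 245 + 80 + 120 + 20 = 855.
(Supply check: P1 ships 65; P2 ships 35; P3 ships 10; P4 ships 35.)

855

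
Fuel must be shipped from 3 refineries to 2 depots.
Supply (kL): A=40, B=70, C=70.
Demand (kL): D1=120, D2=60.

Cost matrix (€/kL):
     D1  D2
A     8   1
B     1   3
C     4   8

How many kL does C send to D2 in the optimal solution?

0

Optimal shipments:
  A to D2: 40 × €1 = €40
  B to D1: 50 × €1 = €50
  B to D2: 20 × €3 = €60
  C to D1: 70 × €4 = €280
Total cost = €430.
The route C→D2 is not used.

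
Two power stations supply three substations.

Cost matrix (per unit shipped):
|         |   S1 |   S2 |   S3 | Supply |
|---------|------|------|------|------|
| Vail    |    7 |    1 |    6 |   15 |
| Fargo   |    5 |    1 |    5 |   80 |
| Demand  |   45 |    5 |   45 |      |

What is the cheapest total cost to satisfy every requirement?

A cheapest plan:
  Vail–S2: 5 MWh
  Vail–S3: 10 MWh
  Fargo–S1: 45 MWh
  Fargo–S3: 35 MWh
Total cost = 465.

465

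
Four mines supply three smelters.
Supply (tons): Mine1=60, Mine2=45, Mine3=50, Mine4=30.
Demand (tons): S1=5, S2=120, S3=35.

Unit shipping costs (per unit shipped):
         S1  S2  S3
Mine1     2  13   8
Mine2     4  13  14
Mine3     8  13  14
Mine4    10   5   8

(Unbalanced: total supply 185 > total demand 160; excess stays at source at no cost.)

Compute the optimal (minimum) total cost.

1610

An optimal shipping plan:
  Mine1–S1: 5 × 2 = 10
  Mine1–S2: 20 × 13 = 260
  Mine1–S3: 35 × 8 = 280
  Mine2–S2: 20 × 13 = 260
  Mine3–S2: 50 × 13 = 650
  Mine4–S2: 30 × 5 = 150
Total = 10 + 260 + 280 + 260 + 650 + 150 = 1610.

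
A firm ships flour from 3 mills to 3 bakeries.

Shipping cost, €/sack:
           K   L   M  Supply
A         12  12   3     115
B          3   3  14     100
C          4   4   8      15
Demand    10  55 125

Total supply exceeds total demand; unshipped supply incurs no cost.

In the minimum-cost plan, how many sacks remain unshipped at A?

0

Minimum-cost shipments:
  A–M: 115 sacks
  B–K: 10 sacks
  B–L: 55 sacks
  C–M: 10 sacks
Total cost = €620.
A ships 115 of its 115, leaving 0.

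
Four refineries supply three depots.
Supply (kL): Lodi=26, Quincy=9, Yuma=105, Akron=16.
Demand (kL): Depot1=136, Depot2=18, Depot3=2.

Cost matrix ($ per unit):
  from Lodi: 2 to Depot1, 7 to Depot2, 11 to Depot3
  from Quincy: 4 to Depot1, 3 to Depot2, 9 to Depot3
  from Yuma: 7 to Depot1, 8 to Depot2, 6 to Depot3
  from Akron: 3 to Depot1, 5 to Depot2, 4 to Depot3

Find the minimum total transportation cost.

869

Optimal allocation:
  Lodi→Depot1: 26 × $2 = $52
  Quincy→Depot2: 9 × $3 = $27
  Yuma→Depot1: 94 × $7 = $658
  Yuma→Depot2: 9 × $8 = $72
  Yuma→Depot3: 2 × $6 = $12
  Akron→Depot1: 16 × $3 = $48
Total = 52 + 27 + 658 + 72 + 12 + 48 = $869.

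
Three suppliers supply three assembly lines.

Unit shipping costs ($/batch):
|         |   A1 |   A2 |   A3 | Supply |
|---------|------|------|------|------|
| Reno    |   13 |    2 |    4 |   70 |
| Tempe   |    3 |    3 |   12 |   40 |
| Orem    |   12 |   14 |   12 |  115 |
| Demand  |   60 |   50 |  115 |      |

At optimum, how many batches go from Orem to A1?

20

Solving gives:
  Reno→A2: 50 × $2 = $100
  Reno→A3: 20 × $4 = $80
  Tempe→A1: 40 × $3 = $120
  Orem→A1: 20 × $12 = $240
  Orem→A3: 95 × $12 = $1140
Total cost = $1680.
So Orem→A1 carries 20 batches.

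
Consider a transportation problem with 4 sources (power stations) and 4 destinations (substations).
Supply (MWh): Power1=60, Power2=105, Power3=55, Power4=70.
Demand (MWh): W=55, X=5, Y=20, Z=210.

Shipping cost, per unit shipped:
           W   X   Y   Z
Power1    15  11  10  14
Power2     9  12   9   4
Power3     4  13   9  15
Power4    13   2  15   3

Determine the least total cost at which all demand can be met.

1595

Optimal allocation:
  Power1→X: 5 × 11 = 55
  Power1→Y: 20 × 10 = 200
  Power1→Z: 35 × 14 = 490
  Power2→Z: 105 × 4 = 420
  Power3→W: 55 × 4 = 220
  Power4→Z: 70 × 3 = 210
Total = 55 + 200 + 490 + 420 + 220 + 210 = 1595.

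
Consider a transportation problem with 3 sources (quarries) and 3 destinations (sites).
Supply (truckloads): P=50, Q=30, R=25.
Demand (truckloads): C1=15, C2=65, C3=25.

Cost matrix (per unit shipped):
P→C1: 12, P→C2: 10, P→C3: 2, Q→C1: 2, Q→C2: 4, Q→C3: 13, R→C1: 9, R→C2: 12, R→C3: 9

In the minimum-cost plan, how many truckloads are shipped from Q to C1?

The minimum-cost plan:
  P to C2: 25 × 10 = 250
  P to C3: 25 × 2 = 50
  Q to C2: 30 × 4 = 120
  R to C1: 15 × 9 = 135
  R to C2: 10 × 12 = 120
Total cost = 675.
The route Q→C1 is not used.

0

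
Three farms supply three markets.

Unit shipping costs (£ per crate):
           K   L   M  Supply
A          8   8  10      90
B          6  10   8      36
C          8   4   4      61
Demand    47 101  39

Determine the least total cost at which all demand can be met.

One minimum-cost allocation:
  A–K: 11 × £8 = £88
  A–L: 79 × £8 = £632
  B–K: 36 × £6 = £216
  C–L: 22 × £4 = £88
  C–M: 39 × £4 = £156
Total = 88 + 632 + 216 + 88 + 156 = £1180.
(Supply check: A ships 90; B ships 36; C ships 61.)

1180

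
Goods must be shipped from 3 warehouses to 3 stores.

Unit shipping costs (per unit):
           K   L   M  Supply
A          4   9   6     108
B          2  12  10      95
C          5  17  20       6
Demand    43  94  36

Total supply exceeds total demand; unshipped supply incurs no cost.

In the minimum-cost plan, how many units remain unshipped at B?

An optimal plan:
  A to L: 72 × 9 = 648
  A to M: 36 × 6 = 216
  B to K: 43 × 2 = 86
  B to L: 22 × 12 = 264
Total cost = 1214.
B ships 65 of its 95, leaving 30.

30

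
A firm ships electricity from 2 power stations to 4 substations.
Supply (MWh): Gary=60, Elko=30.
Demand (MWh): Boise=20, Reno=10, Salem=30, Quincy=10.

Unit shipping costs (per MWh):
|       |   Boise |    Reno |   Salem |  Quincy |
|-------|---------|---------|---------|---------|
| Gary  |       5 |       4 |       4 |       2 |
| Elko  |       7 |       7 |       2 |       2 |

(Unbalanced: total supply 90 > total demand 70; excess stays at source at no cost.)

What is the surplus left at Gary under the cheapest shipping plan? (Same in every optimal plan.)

20

An optimal plan:
  Gary→Boise: 20 × 5 = 100
  Gary→Reno: 10 × 4 = 40
  Gary→Quincy: 10 × 2 = 20
  Elko→Salem: 30 × 2 = 60
Total cost = 220.
Gary ships 40 of its 60, leaving 20.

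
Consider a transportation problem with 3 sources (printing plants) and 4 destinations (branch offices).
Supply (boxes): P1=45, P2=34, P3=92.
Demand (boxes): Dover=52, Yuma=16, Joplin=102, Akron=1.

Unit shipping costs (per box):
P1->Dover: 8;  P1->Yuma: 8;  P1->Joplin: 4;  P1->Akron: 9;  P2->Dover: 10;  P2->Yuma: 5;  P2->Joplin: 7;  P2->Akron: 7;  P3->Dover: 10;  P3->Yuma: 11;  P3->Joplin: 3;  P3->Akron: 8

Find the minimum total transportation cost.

853

One minimum-cost allocation:
  P1–Dover: 35 boxes
  P1–Joplin: 10 boxes
  P2–Dover: 17 boxes
  P2–Yuma: 16 boxes
  P2–Akron: 1 boxes
  P3–Joplin: 92 boxes
Total cost = 853.
(Supply check: P1 ships 45; P2 ships 34; P3 ships 92.)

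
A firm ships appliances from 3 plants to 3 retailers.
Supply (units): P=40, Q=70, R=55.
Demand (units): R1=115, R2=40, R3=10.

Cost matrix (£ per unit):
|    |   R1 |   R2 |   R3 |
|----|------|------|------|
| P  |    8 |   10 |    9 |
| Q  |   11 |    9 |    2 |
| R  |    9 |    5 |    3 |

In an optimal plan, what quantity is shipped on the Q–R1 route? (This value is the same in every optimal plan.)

Solving gives:
  P→R1: 40 × £8 = £320
  Q→R1: 60 × £11 = £660
  Q→R3: 10 × £2 = £20
  R→R1: 15 × £9 = £135
  R→R2: 40 × £5 = £200
Total cost = £1335.
So Q→R1 carries 60 units.

60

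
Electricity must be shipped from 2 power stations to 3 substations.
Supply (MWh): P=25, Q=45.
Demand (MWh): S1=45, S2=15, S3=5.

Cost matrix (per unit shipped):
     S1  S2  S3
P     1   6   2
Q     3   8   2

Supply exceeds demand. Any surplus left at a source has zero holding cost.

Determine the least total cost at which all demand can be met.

One minimum-cost allocation:
  P to S1: 10 × 1 = 10
  P to S2: 15 × 6 = 90
  Q to S1: 35 × 3 = 105
  Q to S3: 5 × 2 = 10
Total = 10 + 90 + 105 + 10 = 215.

215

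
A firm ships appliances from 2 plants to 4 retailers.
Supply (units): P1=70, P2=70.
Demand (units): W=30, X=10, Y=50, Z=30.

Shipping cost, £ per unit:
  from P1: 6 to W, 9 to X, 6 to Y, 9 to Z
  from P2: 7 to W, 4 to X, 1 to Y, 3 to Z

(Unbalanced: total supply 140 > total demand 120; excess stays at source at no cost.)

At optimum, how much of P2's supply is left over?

0

An optimal plan:
  P1->W: 30 × £6 = £180
  P1->X: 10 × £9 = £90
  P1->Y: 10 × £6 = £60
  P2->Y: 40 × £1 = £40
  P2->Z: 30 × £3 = £90
Total cost = £460.
P2 ships 70 of its 70, leaving 0.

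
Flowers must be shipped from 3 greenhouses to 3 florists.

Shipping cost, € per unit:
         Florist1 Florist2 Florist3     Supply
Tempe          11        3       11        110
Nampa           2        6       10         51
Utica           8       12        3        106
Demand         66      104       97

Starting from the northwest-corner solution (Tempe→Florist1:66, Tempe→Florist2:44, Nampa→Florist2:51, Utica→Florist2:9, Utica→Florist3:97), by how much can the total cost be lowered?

720

Current plan cost = 66·11 + 44·3 + 51·6 + 9·12 + 97·3 = €1563.
Optimal plan:
  Tempe→Florist1: 6 × €11 = €66
  Tempe→Florist2: 104 × €3 = €312
  Nampa→Florist1: 51 × €2 = €102
  Utica→Florist1: 9 × €8 = €72
  Utica→Florist3: 97 × €3 = €291
Optimal cost = €843.
Saving = 1563 − 843 = €720.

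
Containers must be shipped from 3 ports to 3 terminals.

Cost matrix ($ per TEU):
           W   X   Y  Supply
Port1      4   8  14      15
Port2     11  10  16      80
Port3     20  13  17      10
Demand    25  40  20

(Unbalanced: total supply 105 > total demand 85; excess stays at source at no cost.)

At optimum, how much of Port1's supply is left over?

An optimal plan:
  Port1->W: 15 × $4 = $60
  Port2->W: 10 × $11 = $110
  Port2->X: 40 × $10 = $400
  Port2->Y: 20 × $16 = $320
Total cost = $890.
Port1 ships 15 of its 15, leaving 0.

0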